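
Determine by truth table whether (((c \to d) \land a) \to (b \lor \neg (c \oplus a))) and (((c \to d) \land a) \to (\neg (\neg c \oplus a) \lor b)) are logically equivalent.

not equivalent

  a   |   b   |   c   |   d   |   φ   |   ψ  
----- | ----- | ----- | ----- | ----- | -----
 True |  True |  True |  True |  True |  True
 True |  True |  True | False |  True |  True
 True |  True | False |  True |  True |  True
 True |  True | False | False |  True |  True
 True | False |  True |  True |  True | False
 True | False |  True | False |  True |  True
 True | False | False |  True | False |  True
 True | False | False | False | False |  True
False |  True |  True |  True |  True |  True
False |  True |  True | False |  True |  True
False |  True | False |  True |  True |  True
False |  True | False | False |  True |  True
False | False |  True |  True |  True |  True
False | False |  True | False |  True |  True
False | False | False |  True |  True |  True
False | False | False | False |  True |  True
The columns differ at a=True, b=False, c=True, d=True (φ=True, ψ=False), so they are not equivalent.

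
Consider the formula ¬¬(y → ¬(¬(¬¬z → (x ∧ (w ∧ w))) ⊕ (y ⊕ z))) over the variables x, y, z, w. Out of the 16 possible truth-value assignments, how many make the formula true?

9

x | y | z | w || φ
1 | 1 | 1 | 1 || 1
1 | 1 | 1 | 0 || 0
1 | 1 | 0 | 1 || 0
1 | 1 | 0 | 0 || 0
1 | 0 | 1 | 1 || 1
1 | 0 | 1 | 0 || 1
1 | 0 | 0 | 1 || 1
1 | 0 | 0 | 0 || 1
0 | 1 | 1 | 1 || 0
0 | 1 | 1 | 0 || 0
0 | 1 | 0 | 1 || 0
0 | 1 | 0 | 0 || 0
0 | 0 | 1 | 1 || 1
0 | 0 | 1 | 0 || 1
0 | 0 | 0 | 1 || 1
0 | 0 | 0 | 0 || 1
The formula is true on 9 of the 16 rows.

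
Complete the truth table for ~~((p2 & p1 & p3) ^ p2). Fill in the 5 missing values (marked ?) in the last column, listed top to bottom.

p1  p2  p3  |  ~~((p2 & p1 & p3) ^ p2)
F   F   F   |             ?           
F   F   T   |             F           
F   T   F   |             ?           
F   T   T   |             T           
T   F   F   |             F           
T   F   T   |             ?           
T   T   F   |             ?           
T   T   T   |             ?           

F, T, F, T, F

Row p1=F, p2=F, p3=F: ((p2 & p1 & p3) ^ p2) = F, ~((p2 & p1 & p3) ^ p2) = T, so ~~((p2 & p1 & p3) ^ p2) = F.
Row p1=F, p2=T, p3=F: ((p2 & p1 & p3) ^ p2) = T, ~((p2 & p1 & p3) ^ p2) = F, so ~~((p2 & p1 & p3) ^ p2) = T.
Row p1=T, p2=F, p3=T: ((p2 & p1 & p3) ^ p2) = F, ~((p2 & p1 & p3) ^ p2) = T, so ~~((p2 & p1 & p3) ^ p2) = F.
Row p1=T, p2=T, p3=F: ((p2 & p1 & p3) ^ p2) = T, ~((p2 & p1 & p3) ^ p2) = F, so ~~((p2 & p1 & p3) ^ p2) = T.
Row p1=T, p2=T, p3=T: ((p2 & p1 & p3) ^ p2) = F, ~((p2 & p1 & p3) ^ p2) = T, so ~~((p2 & p1 & p3) ^ p2) = F.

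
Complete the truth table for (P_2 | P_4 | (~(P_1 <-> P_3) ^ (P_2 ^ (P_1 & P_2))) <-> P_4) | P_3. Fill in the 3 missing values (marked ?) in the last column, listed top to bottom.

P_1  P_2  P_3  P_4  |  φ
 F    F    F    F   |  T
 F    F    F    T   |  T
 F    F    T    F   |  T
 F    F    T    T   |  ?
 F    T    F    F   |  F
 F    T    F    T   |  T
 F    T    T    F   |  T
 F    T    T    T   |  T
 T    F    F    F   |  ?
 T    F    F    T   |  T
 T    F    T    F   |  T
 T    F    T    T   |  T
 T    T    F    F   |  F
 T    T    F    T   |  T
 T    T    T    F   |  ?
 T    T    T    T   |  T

T, F, T

Row P_1=F, P_2=F, P_3=T, P_4=T: (P_2 | P_4 | (~(P_1 <-> P_3) ^ (P_2 ^ (P_1 & P_2))) <-> P_4) = T, so the formula = T.
Row P_1=T, P_2=F, P_3=F, P_4=F: (P_2 | P_4 | (~(P_1 <-> P_3) ^ (P_2 ^ (P_1 & P_2))) <-> P_4) = F, so the formula = F.
Row P_1=T, P_2=T, P_3=T, P_4=F: (P_2 | P_4 | (~(P_1 <-> P_3) ^ (P_2 ^ (P_1 & P_2))) <-> P_4) = F, so the formula = T.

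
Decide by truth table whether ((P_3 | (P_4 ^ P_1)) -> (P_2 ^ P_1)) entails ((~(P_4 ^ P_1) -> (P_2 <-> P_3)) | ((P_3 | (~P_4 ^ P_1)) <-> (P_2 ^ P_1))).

no

P_1 | P_2 | P_3 | P_4 || φ | ψ
 T  |  T  |  T  |  T  || F | T
 T  |  T  |  T  |  F  || F | T
 T  |  T  |  F  |  T  || T | F
 T  |  T  |  F  |  F  || F | T
 T  |  F  |  T  |  T  || T | T
 T  |  F  |  T  |  F  || T | T
 T  |  F  |  F  |  T  || T | T
 T  |  F  |  F  |  F  || T | T
 F  |  T  |  T  |  T  || T | T
 F  |  T  |  T  |  F  || T | T
 F  |  T  |  F  |  T  || T | T
 F  |  T  |  F  |  F  || T | T
 F  |  F  |  T  |  T  || F | T
 F  |  F  |  T  |  F  || F | F
 F  |  F  |  F  |  T  || F | T
 F  |  F  |  F  |  F  || T | T
At P_1=T, P_2=T, P_3=F, P_4=T we have φ true but ψ false, so φ does not entail ψ.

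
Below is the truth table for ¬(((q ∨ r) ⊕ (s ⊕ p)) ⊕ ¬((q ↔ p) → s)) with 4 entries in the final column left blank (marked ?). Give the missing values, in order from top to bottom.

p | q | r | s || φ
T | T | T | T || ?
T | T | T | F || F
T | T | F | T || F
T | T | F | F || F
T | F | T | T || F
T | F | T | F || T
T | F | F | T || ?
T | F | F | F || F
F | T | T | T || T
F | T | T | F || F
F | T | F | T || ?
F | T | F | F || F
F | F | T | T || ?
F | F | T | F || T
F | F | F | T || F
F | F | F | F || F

Row p=T, q=T, r=T, s=T: ((q ∨ r) ⊕ (s ⊕ p)) = T, ¬((q ↔ p) → s) = F, (((q ∨ r) ⊕ (s ⊕ p)) ⊕ ¬((q ↔ p) → s)) = T, so the formula = F.
Row p=T, q=F, r=F, s=T: ((q ∨ r) ⊕ (s ⊕ p)) = F, ¬((q ↔ p) → s) = F, (((q ∨ r) ⊕ (s ⊕ p)) ⊕ ¬((q ↔ p) → s)) = F, so the formula = T.
Row p=F, q=T, r=F, s=T: ((q ∨ r) ⊕ (s ⊕ p)) = F, ¬((q ↔ p) → s) = F, (((q ∨ r) ⊕ (s ⊕ p)) ⊕ ¬((q ↔ p) → s)) = F, so the formula = T.
Row p=F, q=F, r=T, s=T: ((q ∨ r) ⊕ (s ⊕ p)) = F, ¬((q ↔ p) → s) = F, (((q ∨ r) ⊕ (s ⊕ p)) ⊕ ¬((q ↔ p) → s)) = F, so the formula = T.

F, T, T, T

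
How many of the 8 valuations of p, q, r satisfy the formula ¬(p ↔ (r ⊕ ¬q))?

p | q | r | ¬(p ↔ (r ⊕ ¬q))
- | - | - | ---------------
F | F | F |        T       
F | F | T |        F       
F | T | F |        F       
F | T | T |        T       
T | F | F |        F       
T | F | T |        T       
T | T | F |        T       
T | T | T |        F       
The formula is true on 4 of the 8 rows.

4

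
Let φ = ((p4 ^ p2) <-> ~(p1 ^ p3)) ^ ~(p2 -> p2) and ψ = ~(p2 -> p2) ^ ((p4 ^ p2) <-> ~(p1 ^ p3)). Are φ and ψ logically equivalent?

p1 | p2 | p3 | p4 | φ | ψ
-- | -- | -- | -- | - | -
T  | T  | T  | T  | F | F
T  | T  | T  | F  | T | T
T  | T  | F  | T  | T | T
T  | T  | F  | F  | F | F
T  | F  | T  | T  | T | T
T  | F  | T  | F  | F | F
T  | F  | F  | T  | F | F
T  | F  | F  | F  | T | T
F  | T  | T  | T  | T | T
F  | T  | T  | F  | F | F
F  | T  | F  | T  | F | F
F  | T  | F  | F  | T | T
F  | F  | T  | T  | F | F
F  | F  | T  | F  | T | T
F  | F  | F  | T  | T | T
F  | F  | F  | F  | F | F
The columns for φ and ψ agree on every row, so they are logically equivalent.

equivalent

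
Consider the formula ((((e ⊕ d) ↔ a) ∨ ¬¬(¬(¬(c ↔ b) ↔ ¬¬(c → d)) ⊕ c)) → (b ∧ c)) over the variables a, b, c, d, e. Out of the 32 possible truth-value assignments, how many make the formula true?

a  b  c  d  e  |  φ
T  T  T  T  T  |  T
T  T  T  T  F  |  T
T  T  T  F  T  |  T
T  T  T  F  F  |  T
T  T  F  T  T  |  T
T  T  F  T  F  |  F
T  T  F  F  T  |  F
T  T  F  F  F  |  T
T  F  T  T  T  |  F
T  F  T  T  F  |  F
T  F  T  F  T  |  F
T  F  T  F  F  |  T
T  F  F  T  T  |  F
T  F  F  T  F  |  F
T  F  F  F  T  |  F
T  F  F  F  F  |  F
F  T  T  T  T  |  T
F  T  T  T  F  |  T
F  T  T  F  T  |  T
F  T  T  F  F  |  T
F  T  F  T  T  |  F
F  T  F  T  F  |  T
F  T  F  F  T  |  T
F  T  F  F  F  |  F
F  F  T  T  T  |  F
F  F  T  T  F  |  F
F  F  T  F  T  |  T
F  F  T  F  F  |  F
F  F  F  T  T  |  F
F  F  F  T  F  |  F
F  F  F  F  T  |  F
F  F  F  F  F  |  F
The formula is true on 14 of the 32 rows.

14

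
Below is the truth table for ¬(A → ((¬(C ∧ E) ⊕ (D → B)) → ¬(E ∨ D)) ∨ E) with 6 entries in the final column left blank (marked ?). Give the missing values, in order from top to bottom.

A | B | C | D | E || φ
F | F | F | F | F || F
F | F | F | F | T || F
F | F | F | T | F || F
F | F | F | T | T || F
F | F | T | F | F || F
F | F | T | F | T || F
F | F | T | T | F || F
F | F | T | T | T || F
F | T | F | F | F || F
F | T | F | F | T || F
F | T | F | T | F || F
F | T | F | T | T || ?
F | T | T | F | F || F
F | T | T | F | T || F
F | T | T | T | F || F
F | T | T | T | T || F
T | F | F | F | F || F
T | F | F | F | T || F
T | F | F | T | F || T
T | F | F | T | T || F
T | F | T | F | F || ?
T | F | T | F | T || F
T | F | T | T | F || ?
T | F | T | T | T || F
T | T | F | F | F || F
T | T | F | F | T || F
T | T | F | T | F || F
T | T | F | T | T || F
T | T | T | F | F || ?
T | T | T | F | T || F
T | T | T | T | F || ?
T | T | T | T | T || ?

Row A=F, B=T, C=F, D=T, E=T: (((¬(C ∧ E) ⊕ (D → B)) → ¬(E ∨ D)) ∨ E) = T, (A → ((¬(C ∧ E) ⊕ (D → B)) → ¬(E ∨ D)) ∨ E) = T, so the formula = F.
Row A=T, B=F, C=T, D=F, E=F: (((¬(C ∧ E) ⊕ (D → B)) → ¬(E ∨ D)) ∨ E) = T, (A → ((¬(C ∧ E) ⊕ (D → B)) → ¬(E ∨ D)) ∨ E) = T, so the formula = F.
Row A=T, B=F, C=T, D=T, E=F: (((¬(C ∧ E) ⊕ (D → B)) → ¬(E ∨ D)) ∨ E) = F, (A → ((¬(C ∧ E) ⊕ (D → B)) → ¬(E ∨ D)) ∨ E) = F, so the formula = T.
Row A=T, B=T, C=T, D=F, E=F: (((¬(C ∧ E) ⊕ (D → B)) → ¬(E ∨ D)) ∨ E) = T, (A → ((¬(C ∧ E) ⊕ (D → B)) → ¬(E ∨ D)) ∨ E) = T, so the formula = F.
Row A=T, B=T, C=T, D=T, E=F: (((¬(C ∧ E) ⊕ (D → B)) → ¬(E ∨ D)) ∨ E) = T, (A → ((¬(C ∧ E) ⊕ (D → B)) → ¬(E ∨ D)) ∨ E) = T, so the formula = F.
Row A=T, B=T, C=T, D=T, E=T: (((¬(C ∧ E) ⊕ (D → B)) → ¬(E ∨ D)) ∨ E) = T, (A → ((¬(C ∧ E) ⊕ (D → B)) → ¬(E ∨ D)) ∨ E) = T, so the formula = F.

F, F, T, F, F, F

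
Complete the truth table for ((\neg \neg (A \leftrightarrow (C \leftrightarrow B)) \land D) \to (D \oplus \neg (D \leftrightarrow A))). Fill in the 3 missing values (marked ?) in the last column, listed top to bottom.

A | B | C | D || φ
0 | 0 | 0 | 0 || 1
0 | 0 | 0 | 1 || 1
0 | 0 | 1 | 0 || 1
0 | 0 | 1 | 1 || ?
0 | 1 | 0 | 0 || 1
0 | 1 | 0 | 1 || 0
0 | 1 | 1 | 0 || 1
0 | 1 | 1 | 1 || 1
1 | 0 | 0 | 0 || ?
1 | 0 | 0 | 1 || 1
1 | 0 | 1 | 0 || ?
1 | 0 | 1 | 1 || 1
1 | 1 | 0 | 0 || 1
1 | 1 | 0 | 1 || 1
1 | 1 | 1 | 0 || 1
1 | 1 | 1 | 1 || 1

Row A=0, B=0, C=1, D=1: (\neg \neg (A \leftrightarrow (C \leftrightarrow B)) \land D) = 1, (D \oplus \neg (D \leftrightarrow A)) = 0, so the formula = 0.
Row A=1, B=0, C=0, D=0: (\neg \neg (A \leftrightarrow (C \leftrightarrow B)) \land D) = 0, (D \oplus \neg (D \leftrightarrow A)) = 1, so the formula = 1.
Row A=1, B=0, C=1, D=0: (\neg \neg (A \leftrightarrow (C \leftrightarrow B)) \land D) = 0, (D \oplus \neg (D \leftrightarrow A)) = 1, so the formula = 1.

0, 1, 1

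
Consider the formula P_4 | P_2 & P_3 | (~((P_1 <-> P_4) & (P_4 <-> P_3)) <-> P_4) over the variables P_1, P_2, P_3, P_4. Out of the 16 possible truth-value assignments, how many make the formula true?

P_1 | P_2 | P_3 | P_4 | (P_2 & P_3) | (P_1 <-> P_4) | (P_4 <-> P_3) | φ
--- | --- | --- | --- | ----------- | ------------- | ------------- | -
 0  |  0  |  0  |  0  |      0      |       1       |       1       | 1
 0  |  0  |  0  |  1  |      0      |       0       |       0       | 1
 0  |  0  |  1  |  0  |      0      |       1       |       0       | 0
 0  |  0  |  1  |  1  |      0      |       0       |       1       | 1
 0  |  1  |  0  |  0  |      0      |       1       |       1       | 1
 0  |  1  |  0  |  1  |      0      |       0       |       0       | 1
 0  |  1  |  1  |  0  |      1      |       1       |       0       | 1
 0  |  1  |  1  |  1  |      1      |       0       |       1       | 1
 1  |  0  |  0  |  0  |      0      |       0       |       1       | 0
 1  |  0  |  0  |  1  |      0      |       1       |       0       | 1
 1  |  0  |  1  |  0  |      0      |       0       |       0       | 0
 1  |  0  |  1  |  1  |      0      |       1       |       1       | 1
 1  |  1  |  0  |  0  |      0      |       0       |       1       | 0
 1  |  1  |  0  |  1  |      0      |       1       |       0       | 1
 1  |  1  |  1  |  0  |      1      |       0       |       0       | 1
 1  |  1  |  1  |  1  |      1      |       1       |       1       | 1
The formula is true on 12 of the 16 rows.

12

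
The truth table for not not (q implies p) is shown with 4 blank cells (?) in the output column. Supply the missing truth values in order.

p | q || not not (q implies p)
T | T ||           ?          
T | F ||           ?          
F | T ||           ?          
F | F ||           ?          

Row p=T, q=T: (q implies p) = T, not (q implies p) = F, so not not (q implies p) = T.
Row p=T, q=F: (q implies p) = T, not (q implies p) = F, so not not (q implies p) = T.
Row p=F, q=T: (q implies p) = F, not (q implies p) = T, so not not (q implies p) = F.
Row p=F, q=F: (q implies p) = T, not (q implies p) = F, so not not (q implies p) = T.

T, T, F, T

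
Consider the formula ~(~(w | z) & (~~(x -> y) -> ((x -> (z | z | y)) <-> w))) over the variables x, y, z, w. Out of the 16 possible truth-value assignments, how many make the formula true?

x | y | z | w | φ
- | - | - | - | -
T | T | T | T | T
T | T | T | F | T
T | T | F | T | T
T | T | F | F | T
T | F | T | T | T
T | F | T | F | T
T | F | F | T | T
T | F | F | F | F
F | T | T | T | T
F | T | T | F | T
F | T | F | T | T
F | T | F | F | T
F | F | T | T | T
F | F | T | F | T
F | F | F | T | T
F | F | F | F | T
The formula is true on 15 of the 16 rows.

15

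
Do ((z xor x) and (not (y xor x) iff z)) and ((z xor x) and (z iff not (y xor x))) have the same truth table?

x | y | z | φ | ψ
- | - | - | - | -
1 | 1 | 1 | 0 | 0
1 | 1 | 0 | 0 | 0
1 | 0 | 1 | 0 | 0
1 | 0 | 0 | 1 | 1
0 | 1 | 1 | 0 | 0
0 | 1 | 0 | 0 | 0
0 | 0 | 1 | 1 | 1
0 | 0 | 0 | 0 | 0
The columns for φ and ψ agree on every row, so they are logically equivalent.

equivalent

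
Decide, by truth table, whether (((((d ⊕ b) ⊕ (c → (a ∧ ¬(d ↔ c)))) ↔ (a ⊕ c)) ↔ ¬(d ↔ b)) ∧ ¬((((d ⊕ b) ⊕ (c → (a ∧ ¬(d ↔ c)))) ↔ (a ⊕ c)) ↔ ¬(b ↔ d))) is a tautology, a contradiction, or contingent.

a | b | c | d || φ
T | T | T | T || F
T | T | T | F || F
T | T | F | T || F
T | T | F | F || F
T | F | T | T || F
T | F | T | F || F
T | F | F | T || F
T | F | F | F || F
F | T | T | T || F
F | T | T | F || F
F | T | F | T || F
F | T | F | F || F
F | F | T | T || F
F | F | T | F || F
F | F | F | T || F
F | F | F | F || F
Every row is F, so the formula is a contradiction.

contradiction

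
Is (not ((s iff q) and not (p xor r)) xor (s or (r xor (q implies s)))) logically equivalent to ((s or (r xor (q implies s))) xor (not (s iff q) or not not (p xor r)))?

equivalent

p  q  r  s  |  φ  ψ
1  1  1  1  |  1  1
1  1  1  0  |  0  0
1  1  0  1  |  0  0
1  1  0  0  |  1  1
1  0  1  1  |  0  0
1  0  1  0  |  0  0
1  0  0  1  |  0  0
1  0  0  0  |  0  0
0  1  1  1  |  0  0
0  1  1  0  |  0  0
0  1  0  1  |  1  1
0  1  0  0  |  1  1
0  0  1  1  |  0  0
0  0  1  0  |  1  1
0  0  0  1  |  0  0
0  0  0  0  |  1  1
The columns for φ and ψ agree on every row, so they are logically equivalent.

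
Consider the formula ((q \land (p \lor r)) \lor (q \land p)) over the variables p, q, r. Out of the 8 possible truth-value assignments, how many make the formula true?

3

p | q | r | (p \lor r) | (q \land (p \lor r)) | (q \land p) | φ
- | - | - | ---------- | -------------------- | ----------- | -
0 | 0 | 0 |     0      |          0           |      0      | 0
0 | 0 | 1 |     1      |          0           |      0      | 0
0 | 1 | 0 |     0      |          0           |      0      | 0
0 | 1 | 1 |     1      |          1           |      0      | 1
1 | 0 | 0 |     1      |          0           |      0      | 0
1 | 0 | 1 |     1      |          0           |      0      | 0
1 | 1 | 0 |     1      |          1           |      1      | 1
1 | 1 | 1 |     1      |          1           |      1      | 1
The formula is true on 3 of the 8 rows.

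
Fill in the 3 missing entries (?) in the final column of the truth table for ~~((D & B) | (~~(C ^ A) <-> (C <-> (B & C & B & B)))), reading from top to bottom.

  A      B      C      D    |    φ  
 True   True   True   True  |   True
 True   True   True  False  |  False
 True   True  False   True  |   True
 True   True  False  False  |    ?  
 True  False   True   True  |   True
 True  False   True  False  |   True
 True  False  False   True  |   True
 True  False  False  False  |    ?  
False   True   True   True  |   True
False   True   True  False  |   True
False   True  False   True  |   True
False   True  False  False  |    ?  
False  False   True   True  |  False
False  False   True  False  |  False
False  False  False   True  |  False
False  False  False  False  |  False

True, True, False

Row A=True, B=True, C=False, D=False: ((D & B) | (~~(C ^ A) <-> (C <-> (B & C & B & B)))) = True, ~((D & B) | (~~(C ^ A) <-> (C <-> (B & C & B & B)))) = False, so the formula = True.
Row A=True, B=False, C=False, D=False: ((D & B) | (~~(C ^ A) <-> (C <-> (B & C & B & B)))) = True, ~((D & B) | (~~(C ^ A) <-> (C <-> (B & C & B & B)))) = False, so the formula = True.
Row A=False, B=True, C=False, D=False: ((D & B) | (~~(C ^ A) <-> (C <-> (B & C & B & B)))) = False, ~((D & B) | (~~(C ^ A) <-> (C <-> (B & C & B & B)))) = True, so the formula = False.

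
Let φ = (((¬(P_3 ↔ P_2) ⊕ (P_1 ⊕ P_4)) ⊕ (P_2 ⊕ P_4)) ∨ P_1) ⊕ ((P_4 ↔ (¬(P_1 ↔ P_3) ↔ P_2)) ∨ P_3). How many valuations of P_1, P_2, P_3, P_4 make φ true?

4

P_1  P_2  P_3  P_4  |  φ
 T    T    T    T   |  F
 T    T    T    F   |  F
 T    T    F    T   |  F
 T    T    F    F   |  T
 T    F    T    T   |  F
 T    F    T    F   |  F
 T    F    F    T   |  T
 T    F    F    F   |  F
 F    T    T    T   |  F
 F    T    T    F   |  F
 F    T    F    T   |  F
 F    T    F    F   |  T
 F    F    T    T   |  F
 F    F    T    F   |  F
 F    F    F    T   |  T
 F    F    F    F   |  F
The formula is true on 4 of the 16 rows.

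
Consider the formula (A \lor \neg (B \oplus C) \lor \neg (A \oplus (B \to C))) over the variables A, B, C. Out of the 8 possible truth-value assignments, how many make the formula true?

A  B  C  |  φ
1  1  1  |  1
1  1  0  |  1
1  0  1  |  1
1  0  0  |  1
0  1  1  |  1
0  1  0  |  1
0  0  1  |  0
0  0  0  |  1
The formula is true on 7 of the 8 rows.

7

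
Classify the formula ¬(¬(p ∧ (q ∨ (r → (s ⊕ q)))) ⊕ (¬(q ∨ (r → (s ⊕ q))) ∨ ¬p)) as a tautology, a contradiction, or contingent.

p | q | r | s || (s ⊕ q) | (r → (s ⊕ q)) | (q ∨ (r → (s ⊕ q))) | (p ∧ (q ∨ (r → (s ⊕ q)))) | ¬(p ∧ (q ∨ (r → (s ⊕ q)))) | ¬(q ∨ (r → (s ⊕ q))) | ¬p | (¬(q ∨ (r → (s ⊕ q))) ∨ ¬p) | φ
1 | 1 | 1 | 1 ||    0    |       0       |          1          |             1             |             0              |          0           | 0  |              0              | 1
1 | 1 | 1 | 0 ||    1    |       1       |          1          |             1             |             0              |          0           | 0  |              0              | 1
1 | 1 | 0 | 1 ||    0    |       1       |          1          |             1             |             0              |          0           | 0  |              0              | 1
1 | 1 | 0 | 0 ||    1    |       1       |          1          |             1             |             0              |          0           | 0  |              0              | 1
1 | 0 | 1 | 1 ||    1    |       1       |          1          |             1             |             0              |          0           | 0  |              0              | 1
1 | 0 | 1 | 0 ||    0    |       0       |          0          |             0             |             1              |          1           | 0  |              1              | 1
1 | 0 | 0 | 1 ||    1    |       1       |          1          |             1             |             0              |          0           | 0  |              0              | 1
1 | 0 | 0 | 0 ||    0    |       1       |          1          |             1             |             0              |          0           | 0  |              0              | 1
0 | 1 | 1 | 1 ||    0    |       0       |          1          |             0             |             1              |          0           | 1  |              1              | 1
0 | 1 | 1 | 0 ||    1    |       1       |          1          |             0             |             1              |          0           | 1  |              1              | 1
0 | 1 | 0 | 1 ||    0    |       1       |          1          |             0             |             1              |          0           | 1  |              1              | 1
0 | 1 | 0 | 0 ||    1    |       1       |          1          |             0             |             1              |          0           | 1  |              1              | 1
0 | 0 | 1 | 1 ||    1    |       1       |          1          |             0             |             1              |          0           | 1  |              1              | 1
0 | 0 | 1 | 0 ||    0    |       0       |          0          |             0             |             1              |          1           | 1  |              1              | 1
0 | 0 | 0 | 1 ||    1    |       1       |          1          |             0             |             1              |          0           | 1  |              1              | 1
0 | 0 | 0 | 0 ||    0    |       1       |          1          |             0             |             1              |          0           | 1  |              1              | 1
Every row is 1, so the formula is a tautology.

tautology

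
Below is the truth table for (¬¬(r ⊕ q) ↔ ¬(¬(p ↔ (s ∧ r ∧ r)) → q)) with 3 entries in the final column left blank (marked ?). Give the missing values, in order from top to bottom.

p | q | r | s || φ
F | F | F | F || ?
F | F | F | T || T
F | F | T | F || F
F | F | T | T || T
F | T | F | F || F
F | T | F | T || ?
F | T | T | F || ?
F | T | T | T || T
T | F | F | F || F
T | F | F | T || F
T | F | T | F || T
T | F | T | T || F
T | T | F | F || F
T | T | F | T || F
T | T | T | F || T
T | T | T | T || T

T, F, T

Row p=F, q=F, r=F, s=F: ¬¬(r ⊕ q) = F, ¬(¬(p ↔ (s ∧ r ∧ r)) → q) = F, so the formula = T.
Row p=F, q=T, r=F, s=T: ¬¬(r ⊕ q) = T, ¬(¬(p ↔ (s ∧ r ∧ r)) → q) = F, so the formula = F.
Row p=F, q=T, r=T, s=F: ¬¬(r ⊕ q) = F, ¬(¬(p ↔ (s ∧ r ∧ r)) → q) = F, so the formula = T.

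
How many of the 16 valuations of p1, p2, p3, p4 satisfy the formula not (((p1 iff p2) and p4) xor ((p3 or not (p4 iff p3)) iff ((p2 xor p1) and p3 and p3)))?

p1  p2  p3  p4  |  (p1 iff p2)  ((p1 iff p2) and p4)  (p4 iff p3)  not (p4 iff p3)  (p3 or not (p4 iff p3))  (p2 xor p1)  ((p2 xor p1) and p3 and p3)  φ
F   F   F   F   |       T                F                 T              F                    F                  F                    F               F
F   F   F   T   |       T                T                 F              T                    T                  F                    F               F
F   F   T   F   |       T                F                 F              T                    T                  F                    F               T
F   F   T   T   |       T                T                 T              F                    T                  F                    F               F
F   T   F   F   |       F                F                 T              F                    F                  T                    F               F
F   T   F   T   |       F                F                 F              T                    T                  T                    F               T
F   T   T   F   |       F                F                 F              T                    T                  T                    T               F
F   T   T   T   |       F                F                 T              F                    T                  T                    T               F
T   F   F   F   |       F                F                 T              F                    F                  T                    F               F
T   F   F   T   |       F                F                 F              T                    T                  T                    F               T
T   F   T   F   |       F                F                 F              T                    T                  T                    T               F
T   F   T   T   |       F                F                 T              F                    T                  T                    T               F
T   T   F   F   |       T                F                 T              F                    F                  F                    F               F
T   T   F   T   |       T                T                 F              T                    T                  F                    F               F
T   T   T   F   |       T                F                 F              T                    T                  F                    F               T
T   T   T   T   |       T                T                 T              F                    T                  F                    F               F
The formula is true on 4 of the 16 rows.

4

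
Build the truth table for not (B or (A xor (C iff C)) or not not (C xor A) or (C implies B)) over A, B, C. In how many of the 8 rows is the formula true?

A  B  C  |  (C iff C)  (A xor (C iff C))  (C xor A)  not (C xor A)  not not (C xor A)  (C implies B)  φ
T  T  T  |      T              F              F            T                F                T        F
T  T  F  |      T              F              T            F                T                T        F
T  F  T  |      T              F              F            T                F                F        T
T  F  F  |      T              F              T            F                T                T        F
F  T  T  |      T              T              T            F                T                T        F
F  T  F  |      T              T              F            T                F                T        F
F  F  T  |      T              T              T            F                T                F        F
F  F  F  |      T              T              F            T                F                T        F
The formula is true on 1 of the 8 rows.

1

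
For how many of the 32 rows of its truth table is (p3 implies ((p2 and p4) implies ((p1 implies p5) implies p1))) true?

p1  p2  p3  p4  p5  |  φ
T   T   T   T   T   |  T
T   T   T   T   F   |  T
T   T   T   F   T   |  T
T   T   T   F   F   |  T
T   T   F   T   T   |  T
T   T   F   T   F   |  T
T   T   F   F   T   |  T
T   T   F   F   F   |  T
T   F   T   T   T   |  T
T   F   T   T   F   |  T
T   F   T   F   T   |  T
T   F   T   F   F   |  T
T   F   F   T   T   |  T
T   F   F   T   F   |  T
T   F   F   F   T   |  T
T   F   F   F   F   |  T
F   T   T   T   T   |  F
F   T   T   T   F   |  F
F   T   T   F   T   |  T
F   T   T   F   F   |  T
F   T   F   T   T   |  T
F   T   F   T   F   |  T
F   T   F   F   T   |  T
F   T   F   F   F   |  T
F   F   T   T   T   |  T
F   F   T   T   F   |  T
F   F   T   F   T   |  T
F   F   T   F   F   |  T
F   F   F   T   T   |  T
F   F   F   T   F   |  T
F   F   F   F   T   |  T
F   F   F   F   F   |  T
The formula is true on 30 of the 32 rows.

30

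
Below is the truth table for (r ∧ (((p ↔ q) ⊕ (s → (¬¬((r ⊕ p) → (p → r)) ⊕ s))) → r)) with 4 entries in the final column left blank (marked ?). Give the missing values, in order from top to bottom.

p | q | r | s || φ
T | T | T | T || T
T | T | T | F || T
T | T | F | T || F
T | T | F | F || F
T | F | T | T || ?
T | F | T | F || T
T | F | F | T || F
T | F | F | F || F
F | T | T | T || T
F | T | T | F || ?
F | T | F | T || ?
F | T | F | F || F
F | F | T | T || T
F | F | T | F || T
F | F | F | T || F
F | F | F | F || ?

Row p=T, q=F, r=T, s=T: (((p ↔ q) ⊕ (s → (¬¬((r ⊕ p) → (p → r)) ⊕ s))) → r) = T, so the formula = T.
Row p=F, q=T, r=T, s=F: (((p ↔ q) ⊕ (s → (¬¬((r ⊕ p) → (p → r)) ⊕ s))) → r) = T, so the formula = T.
Row p=F, q=T, r=F, s=T: (((p ↔ q) ⊕ (s → (¬¬((r ⊕ p) → (p → r)) ⊕ s))) → r) = T, so the formula = F.
Row p=F, q=F, r=F, s=F: (((p ↔ q) ⊕ (s → (¬¬((r ⊕ p) → (p → r)) ⊕ s))) → r) = T, so the formula = F.

T, T, F, F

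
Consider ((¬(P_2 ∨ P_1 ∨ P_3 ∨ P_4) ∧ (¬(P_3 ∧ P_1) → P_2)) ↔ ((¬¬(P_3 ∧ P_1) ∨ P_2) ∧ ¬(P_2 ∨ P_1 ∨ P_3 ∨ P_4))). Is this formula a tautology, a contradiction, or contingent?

tautology

 P_1    P_2    P_3    P_4   |  (P_2 ∨ P_1 ∨ P_3 ∨ P_4)  ¬(P_2 ∨ P_1 ∨ P_3 ∨ P_4)  (P_3 ∧ P_1)  ¬(P_3 ∧ P_1)  (¬(P_3 ∧ P_1) → P_2)  ¬¬(P_3 ∧ P_1)  (¬¬(P_3 ∧ P_1) ∨ P_2)    φ  
False  False  False  False  |           False                     True               False         True             False              False              False           True
False  False  False   True  |            True                    False               False         True             False              False              False           True
False  False   True  False  |            True                    False               False         True             False              False              False           True
False  False   True   True  |            True                    False               False         True             False              False              False           True
False   True  False  False  |            True                    False               False         True              True              False               True           True
False   True  False   True  |            True                    False               False         True              True              False               True           True
False   True   True  False  |            True                    False               False         True              True              False               True           True
False   True   True   True  |            True                    False               False         True              True              False               True           True
 True  False  False  False  |            True                    False               False         True             False              False              False           True
 True  False  False   True  |            True                    False               False         True             False              False              False           True
 True  False   True  False  |            True                    False                True        False              True               True               True           True
 True  False   True   True  |            True                    False                True        False              True               True               True           True
 True   True  False  False  |            True                    False               False         True              True              False               True           True
 True   True  False   True  |            True                    False               False         True              True              False               True           True
 True   True   True  False  |            True                    False                True        False              True               True               True           True
 True   True   True   True  |            True                    False                True        False              True               True               True           True
Every row is True, so the formula is a tautology.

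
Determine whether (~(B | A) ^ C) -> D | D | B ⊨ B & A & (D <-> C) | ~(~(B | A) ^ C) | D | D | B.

A  B  C  D  |  φ  ψ
0  0  0  0  |  0  0
0  0  0  1  |  1  1
0  0  1  0  |  1  1
0  0  1  1  |  1  1
0  1  0  0  |  1  1
0  1  0  1  |  1  1
0  1  1  0  |  1  1
0  1  1  1  |  1  1
1  0  0  0  |  1  1
1  0  0  1  |  1  1
1  0  1  0  |  0  0
1  0  1  1  |  1  1
1  1  0  0  |  1  1
1  1  0  1  |  1  1
1  1  1  0  |  1  1
1  1  1  1  |  1  1
In every row where φ is true, ψ is also true, so φ ⊨ ψ.

yes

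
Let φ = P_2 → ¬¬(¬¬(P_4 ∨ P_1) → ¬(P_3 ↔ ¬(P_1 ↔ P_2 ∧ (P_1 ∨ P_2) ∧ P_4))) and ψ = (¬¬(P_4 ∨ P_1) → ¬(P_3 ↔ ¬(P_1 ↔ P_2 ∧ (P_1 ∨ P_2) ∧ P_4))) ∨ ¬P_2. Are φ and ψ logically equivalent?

 P_1    P_2    P_3    P_4   |    φ      ψ  
False  False  False  False  |   True   True
False  False  False   True  |   True   True
False  False   True  False  |   True   True
False  False   True   True  |   True   True
False   True  False  False  |   True   True
False   True  False   True  |   True   True
False   True   True  False  |   True   True
False   True   True   True  |  False  False
 True  False  False  False  |   True   True
 True  False  False   True  |   True   True
 True  False   True  False  |   True   True
 True  False   True   True  |   True   True
 True   True  False  False  |   True   True
 True   True  False   True  |  False  False
 True   True   True  False  |  False  False
 True   True   True   True  |   True   True
The columns for φ and ψ agree on every row, so they are logically equivalent.

equivalent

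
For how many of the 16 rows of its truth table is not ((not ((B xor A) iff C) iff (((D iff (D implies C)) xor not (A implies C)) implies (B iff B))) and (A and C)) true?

  A   |   B   |   C   |   D   | (B xor A) | ((B xor A) iff C) | not ((B xor A) iff C) | (D implies C) | (D iff (D implies C)) | (A implies C) | not (A implies C) | (B iff B) | (A and C) |   φ  
----- | ----- | ----- | ----- | --------- | ----------------- | --------------------- | ------------- | --------------------- | ------------- | ----------------- | --------- | --------- | -----
 True |  True |  True |  True |   False   |       False       |          True         |      True     |          True         |      True     |       False       |    True   |    True   | False
 True |  True |  True | False |   False   |       False       |          True         |      True     |         False         |      True     |       False       |    True   |    True   | False
 True |  True | False |  True |   False   |        True       |         False         |     False     |         False         |     False     |        True       |    True   |   False   |  True
 True |  True | False | False |   False   |        True       |         False         |      True     |         False         |     False     |        True       |    True   |   False   |  True
 True | False |  True |  True |    True   |        True       |         False         |      True     |          True         |      True     |       False       |    True   |    True   |  True
 True | False |  True | False |    True   |        True       |         False         |      True     |         False         |      True     |       False       |    True   |    True   |  True
 True | False | False |  True |    True   |       False       |          True         |     False     |         False         |     False     |        True       |    True   |   False   |  True
 True | False | False | False |    True   |       False       |          True         |      True     |         False         |     False     |        True       |    True   |   False   |  True
False |  True |  True |  True |    True   |        True       |         False         |      True     |          True         |      True     |       False       |    True   |   False   |  True
False |  True |  True | False |    True   |        True       |         False         |      True     |         False         |      True     |       False       |    True   |   False   |  True
False |  True | False |  True |    True   |       False       |          True         |     False     |         False         |      True     |       False       |    True   |   False   |  True
False |  True | False | False |    True   |       False       |          True         |      True     |         False         |      True     |       False       |    True   |   False   |  True
False | False |  True |  True |   False   |       False       |          True         |      True     |          True         |      True     |       False       |    True   |   False   |  True
False | False |  True | False |   False   |       False       |          True         |      True     |         False         |      True     |       False       |    True   |   False   |  True
False | False | False |  True |   False   |        True       |         False         |     False     |         False         |      True     |       False       |    True   |   False   |  True
False | False | False | False |   False   |        True       |         False         |      True     |         False         |      True     |       False       |    True   |   False   |  True
The formula is true on 14 of the 16 rows.

14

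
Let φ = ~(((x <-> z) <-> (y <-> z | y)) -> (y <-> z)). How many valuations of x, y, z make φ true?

x  y  z     (x <-> z)  (z | y)  (y <-> (z | y))  (y <-> z)  φ
1  1  1         1         1            1             1      0
1  1  0         0         1            1             0      0
1  0  1         1         1            0             0      0
1  0  0         0         0            1             1      0
0  1  1         0         1            1             1      0
0  1  0         1         1            1             0      1
0  0  1         0         1            0             0      1
0  0  0         1         0            1             1      0
The formula is true on 2 of the 8 rows.

2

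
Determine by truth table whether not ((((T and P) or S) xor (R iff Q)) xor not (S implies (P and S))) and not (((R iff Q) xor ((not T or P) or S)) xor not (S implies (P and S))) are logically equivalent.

  P   |   Q   |   R   |   S   |   T   |   φ   |   ψ  
----- | ----- | ----- | ----- | ----- | ----- | -----
 True |  True |  True |  True |  True |  True |  True
 True |  True |  True |  True | False |  True |  True
 True |  True |  True | False |  True |  True |  True
 True |  True |  True | False | False | False |  True
 True |  True | False |  True |  True | False | False
 True |  True | False |  True | False | False | False
 True |  True | False | False |  True | False | False
 True |  True | False | False | False |  True | False
 True | False |  True |  True |  True | False | False
 True | False |  True |  True | False | False | False
 True | False |  True | False |  True | False | False
 True | False |  True | False | False |  True | False
 True | False | False |  True |  True |  True |  True
 True | False | False |  True | False |  True |  True
 True | False | False | False |  True |  True |  True
 True | False | False | False | False | False |  True
False |  True |  True |  True |  True | False | False
False |  True |  True |  True | False | False | False
False |  True |  True | False |  True | False | False
False |  True |  True | False | False | False |  True
False |  True | False |  True |  True |  True |  True
False |  True | False |  True | False |  True |  True
False |  True | False | False |  True |  True |  True
False |  True | False | False | False |  True | False
False | False |  True |  True |  True |  True |  True
False | False |  True |  True | False |  True |  True
False | False |  True | False |  True |  True |  True
False | False |  True | False | False |  True | False
False | False | False |  True |  True | False | False
False | False | False |  True | False | False | False
False | False | False | False |  True | False | False
False | False | False | False | False | False |  True
The columns differ at P=True, Q=True, R=True, S=False, T=False (φ=False, ψ=True), so they are not equivalent.

not equivalent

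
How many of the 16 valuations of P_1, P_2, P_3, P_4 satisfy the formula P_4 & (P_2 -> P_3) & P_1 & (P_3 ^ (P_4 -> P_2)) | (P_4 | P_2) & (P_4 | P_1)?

P_1 | P_2 | P_3 | P_4 | φ
--- | --- | --- | --- | -
 1  |  1  |  1  |  1  | 1
 1  |  1  |  1  |  0  | 1
 1  |  1  |  0  |  1  | 1
 1  |  1  |  0  |  0  | 1
 1  |  0  |  1  |  1  | 1
 1  |  0  |  1  |  0  | 0
 1  |  0  |  0  |  1  | 1
 1  |  0  |  0  |  0  | 0
 0  |  1  |  1  |  1  | 1
 0  |  1  |  1  |  0  | 0
 0  |  1  |  0  |  1  | 1
 0  |  1  |  0  |  0  | 0
 0  |  0  |  1  |  1  | 1
 0  |  0  |  1  |  0  | 0
 0  |  0  |  0  |  1  | 1
 0  |  0  |  0  |  0  | 0
The formula is true on 10 of the 16 rows.

10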